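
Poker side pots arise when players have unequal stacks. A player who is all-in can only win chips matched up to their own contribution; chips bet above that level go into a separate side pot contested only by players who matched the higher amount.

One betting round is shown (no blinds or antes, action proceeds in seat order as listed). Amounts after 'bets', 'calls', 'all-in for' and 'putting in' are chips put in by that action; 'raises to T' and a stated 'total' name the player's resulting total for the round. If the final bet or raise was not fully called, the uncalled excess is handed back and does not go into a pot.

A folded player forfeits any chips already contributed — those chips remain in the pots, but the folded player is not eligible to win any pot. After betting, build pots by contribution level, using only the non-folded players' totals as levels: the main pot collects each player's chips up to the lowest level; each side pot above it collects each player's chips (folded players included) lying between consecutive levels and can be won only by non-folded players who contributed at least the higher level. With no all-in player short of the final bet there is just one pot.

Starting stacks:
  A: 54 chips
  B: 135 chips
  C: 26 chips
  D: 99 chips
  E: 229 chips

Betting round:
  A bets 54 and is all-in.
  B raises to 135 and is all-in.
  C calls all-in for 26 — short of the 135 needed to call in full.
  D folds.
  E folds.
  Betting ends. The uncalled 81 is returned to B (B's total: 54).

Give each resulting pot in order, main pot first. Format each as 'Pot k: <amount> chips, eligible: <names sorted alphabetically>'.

Pot 1: 78 chips, eligible: A, B, C
Pot 2: 56 chips, eligible: A, B

Derivation:
Contributions (after 81 returned to B): A=54, B=54, C=26
Folded: D, E
Pot levels (distinct totals of non-folded players): 26, 54
Layer 1-26: 26 each from A, B, C = 26*3 = 78 chips; eligible A, B, C
Layer 27-54: 28 each from A, B = 28*2 = 56 chips; eligible A, B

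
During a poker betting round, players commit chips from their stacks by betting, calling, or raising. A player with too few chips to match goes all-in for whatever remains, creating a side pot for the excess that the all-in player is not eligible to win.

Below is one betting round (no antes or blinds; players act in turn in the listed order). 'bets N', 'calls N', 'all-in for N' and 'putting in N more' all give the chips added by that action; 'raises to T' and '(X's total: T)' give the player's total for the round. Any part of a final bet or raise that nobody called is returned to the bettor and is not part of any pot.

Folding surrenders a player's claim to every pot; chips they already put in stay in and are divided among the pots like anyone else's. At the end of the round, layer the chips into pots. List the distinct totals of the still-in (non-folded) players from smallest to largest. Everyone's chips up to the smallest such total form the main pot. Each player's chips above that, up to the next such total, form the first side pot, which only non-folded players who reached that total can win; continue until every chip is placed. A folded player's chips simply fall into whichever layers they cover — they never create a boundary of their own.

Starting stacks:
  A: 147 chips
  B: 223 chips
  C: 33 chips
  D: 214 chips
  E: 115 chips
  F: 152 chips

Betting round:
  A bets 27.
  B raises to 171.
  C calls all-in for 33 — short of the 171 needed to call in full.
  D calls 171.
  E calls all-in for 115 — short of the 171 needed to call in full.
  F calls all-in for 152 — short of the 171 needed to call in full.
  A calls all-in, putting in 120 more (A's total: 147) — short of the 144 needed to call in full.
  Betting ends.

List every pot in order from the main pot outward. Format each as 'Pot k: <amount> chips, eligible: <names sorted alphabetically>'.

Pot 1: 198 chips, eligible: A, B, C, D, E, F
Pot 2: 410 chips, eligible: A, B, D, E, F
Pot 3: 128 chips, eligible: A, B, D, F
Pot 4: 15 chips, eligible: B, D, F
Pot 5: 38 chips, eligible: B, D

Derivation:
Contributions: A=147, B=171, C=33, D=171, E=115, F=152
Pot levels (distinct totals of non-folded players): 33, 115, 147, 152, 171
Layer 1-33: 33 each from A, B, C, D, E, F = 33*6 = 198 chips; eligible A, B, C, D, E, F
Layer 34-115: 82 each from A, B, D, E, F = 82*5 = 410 chips; eligible A, B, D, E, F
Layer 116-147: 32 each from A, B, D, F = 32*4 = 128 chips; eligible A, B, D, F
Layer 148-152: 5 each from B, D, F = 5*3 = 15 chips; eligible B, D, F
Layer 153-171: 19 each from B, D = 19*2 = 38 chips; eligible B, D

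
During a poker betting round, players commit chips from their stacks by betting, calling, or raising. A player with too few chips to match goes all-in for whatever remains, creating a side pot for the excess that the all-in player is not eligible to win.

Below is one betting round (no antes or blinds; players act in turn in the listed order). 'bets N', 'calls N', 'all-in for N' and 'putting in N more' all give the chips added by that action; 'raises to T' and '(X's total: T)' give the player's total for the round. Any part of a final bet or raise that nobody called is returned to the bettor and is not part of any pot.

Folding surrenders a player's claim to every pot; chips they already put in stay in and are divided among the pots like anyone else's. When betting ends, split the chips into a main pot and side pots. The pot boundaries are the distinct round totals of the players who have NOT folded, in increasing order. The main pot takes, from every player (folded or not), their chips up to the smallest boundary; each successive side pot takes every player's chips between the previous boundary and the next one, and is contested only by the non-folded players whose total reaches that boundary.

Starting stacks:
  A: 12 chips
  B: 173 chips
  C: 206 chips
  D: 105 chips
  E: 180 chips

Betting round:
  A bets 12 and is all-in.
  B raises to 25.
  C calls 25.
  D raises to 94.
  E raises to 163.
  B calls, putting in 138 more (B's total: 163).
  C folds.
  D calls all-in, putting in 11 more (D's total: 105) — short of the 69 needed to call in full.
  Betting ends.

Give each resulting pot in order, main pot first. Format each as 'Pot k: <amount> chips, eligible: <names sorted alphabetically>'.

Pot 1: 60 chips, eligible: A, B, D, E
Pot 2: 292 chips, eligible: B, D, E
Pot 3: 116 chips, eligible: B, E

Derivation:
Contributions: A=12, B=163, C=25, D=105, E=163
Folded: C
Pot levels (distinct totals of non-folded players): 12, 105, 163
Layer 1-12: 12 each from A, B, C, D, E = 12*5 = 60 chips; eligible A, B, D, E
Layer 13-105: B 93 + C 13 + D 93 + E 93 = 292 chips; eligible B, D, E
Layer 106-163: 58 each from B, E = 58*2 = 116 chips; eligible B, E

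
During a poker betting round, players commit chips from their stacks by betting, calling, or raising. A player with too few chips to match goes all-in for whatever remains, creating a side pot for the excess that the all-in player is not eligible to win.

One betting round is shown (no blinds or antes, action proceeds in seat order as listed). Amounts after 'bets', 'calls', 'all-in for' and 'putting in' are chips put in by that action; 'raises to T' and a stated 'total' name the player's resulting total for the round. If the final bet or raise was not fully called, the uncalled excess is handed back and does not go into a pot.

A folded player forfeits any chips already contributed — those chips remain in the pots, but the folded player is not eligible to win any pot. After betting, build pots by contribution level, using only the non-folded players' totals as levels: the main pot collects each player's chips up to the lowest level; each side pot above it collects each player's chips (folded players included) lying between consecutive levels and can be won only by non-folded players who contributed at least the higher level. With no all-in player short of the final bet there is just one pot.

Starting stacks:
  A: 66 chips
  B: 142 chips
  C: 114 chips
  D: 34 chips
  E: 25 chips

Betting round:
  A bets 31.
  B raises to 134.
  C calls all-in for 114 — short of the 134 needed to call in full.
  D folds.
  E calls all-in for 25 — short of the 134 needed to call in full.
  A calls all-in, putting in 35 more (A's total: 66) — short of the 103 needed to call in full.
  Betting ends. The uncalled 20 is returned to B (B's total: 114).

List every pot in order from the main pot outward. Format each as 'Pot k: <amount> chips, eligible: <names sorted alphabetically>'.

Contributions (after 20 returned to B): A=66, B=114, C=114, E=25
Folded: D
Pot levels (distinct totals of non-folded players): 25, 66, 114
Layer 1-25: 25 each from A, B, C, E = 25*4 = 100 chips; eligible A, B, C, E
Layer 26-66: 41 each from A, B, C = 41*3 = 123 chips; eligible A, B, C
Layer 67-114: 48 each from B, C = 48*2 = 96 chips; eligible B, C

Pot 1: 100 chips, eligible: A, B, C, E
Pot 2: 123 chips, eligible: A, B, C
Pot 3: 96 chips, eligible: B, C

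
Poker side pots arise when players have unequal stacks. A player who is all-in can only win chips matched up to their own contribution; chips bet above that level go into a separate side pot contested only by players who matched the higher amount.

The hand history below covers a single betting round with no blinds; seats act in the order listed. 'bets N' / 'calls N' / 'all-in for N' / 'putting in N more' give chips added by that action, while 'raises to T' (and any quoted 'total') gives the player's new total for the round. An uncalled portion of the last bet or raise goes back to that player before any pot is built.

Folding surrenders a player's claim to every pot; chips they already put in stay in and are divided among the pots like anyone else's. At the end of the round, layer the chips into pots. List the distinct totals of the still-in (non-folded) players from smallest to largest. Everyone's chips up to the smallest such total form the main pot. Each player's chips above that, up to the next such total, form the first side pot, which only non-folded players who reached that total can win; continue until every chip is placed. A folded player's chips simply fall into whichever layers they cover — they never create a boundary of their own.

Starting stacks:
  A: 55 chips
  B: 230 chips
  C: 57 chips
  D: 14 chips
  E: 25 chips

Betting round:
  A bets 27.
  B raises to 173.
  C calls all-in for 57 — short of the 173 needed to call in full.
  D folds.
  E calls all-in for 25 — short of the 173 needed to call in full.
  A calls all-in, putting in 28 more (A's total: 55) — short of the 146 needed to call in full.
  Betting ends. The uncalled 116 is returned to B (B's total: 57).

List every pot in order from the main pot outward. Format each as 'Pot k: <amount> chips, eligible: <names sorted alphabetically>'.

Contributions (after 116 returned to B): A=55, B=57, C=57, E=25
Folded: D
Pot levels (distinct totals of non-folded players): 25, 55, 57
Layer 1-25: 25 each from A, B, C, E = 25*4 = 100 chips; eligible A, B, C, E
Layer 26-55: 30 each from A, B, C = 30*3 = 90 chips; eligible A, B, C
Layer 56-57: 2 each from B, C = 2*2 = 4 chips; eligible B, C

Pot 1: 100 chips, eligible: A, B, C, E
Pot 2: 90 chips, eligible: A, B, C
Pot 3: 4 chips, eligible: B, C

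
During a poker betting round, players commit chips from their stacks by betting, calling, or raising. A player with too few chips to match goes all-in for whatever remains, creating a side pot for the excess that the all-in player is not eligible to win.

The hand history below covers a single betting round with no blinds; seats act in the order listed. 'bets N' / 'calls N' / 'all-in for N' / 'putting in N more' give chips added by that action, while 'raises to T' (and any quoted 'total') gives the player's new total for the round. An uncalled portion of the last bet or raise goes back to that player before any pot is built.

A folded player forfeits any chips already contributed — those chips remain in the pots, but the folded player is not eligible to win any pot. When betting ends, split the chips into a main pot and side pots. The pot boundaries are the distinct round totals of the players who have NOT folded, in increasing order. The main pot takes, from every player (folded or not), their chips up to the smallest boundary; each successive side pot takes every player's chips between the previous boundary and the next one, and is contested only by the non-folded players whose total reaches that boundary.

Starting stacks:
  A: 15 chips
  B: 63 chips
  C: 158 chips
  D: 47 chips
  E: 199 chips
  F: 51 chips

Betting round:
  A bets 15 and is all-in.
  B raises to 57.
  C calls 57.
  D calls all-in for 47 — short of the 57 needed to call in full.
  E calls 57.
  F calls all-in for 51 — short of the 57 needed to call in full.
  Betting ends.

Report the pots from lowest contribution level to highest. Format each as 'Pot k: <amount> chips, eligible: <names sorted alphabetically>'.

Pot 1: 90 chips, eligible: A, B, C, D, E, F
Pot 2: 160 chips, eligible: B, C, D, E, F
Pot 3: 16 chips, eligible: B, C, E, F
Pot 4: 18 chips, eligible: B, C, E

Derivation:
Contributions: A=15, B=57, C=57, D=47, E=57, F=51
Pot levels (distinct totals of non-folded players): 15, 47, 51, 57
Layer 1-15: 15 each from A, B, C, D, E, F = 15*6 = 90 chips; eligible A, B, C, D, E, F
Layer 16-47: 32 each from B, C, D, E, F = 32*5 = 160 chips; eligible B, C, D, E, F
Layer 48-51: 4 each from B, C, E, F = 4*4 = 16 chips; eligible B, C, E, F
Layer 52-57: 6 each from B, C, E = 6*3 = 18 chips; eligible B, C, E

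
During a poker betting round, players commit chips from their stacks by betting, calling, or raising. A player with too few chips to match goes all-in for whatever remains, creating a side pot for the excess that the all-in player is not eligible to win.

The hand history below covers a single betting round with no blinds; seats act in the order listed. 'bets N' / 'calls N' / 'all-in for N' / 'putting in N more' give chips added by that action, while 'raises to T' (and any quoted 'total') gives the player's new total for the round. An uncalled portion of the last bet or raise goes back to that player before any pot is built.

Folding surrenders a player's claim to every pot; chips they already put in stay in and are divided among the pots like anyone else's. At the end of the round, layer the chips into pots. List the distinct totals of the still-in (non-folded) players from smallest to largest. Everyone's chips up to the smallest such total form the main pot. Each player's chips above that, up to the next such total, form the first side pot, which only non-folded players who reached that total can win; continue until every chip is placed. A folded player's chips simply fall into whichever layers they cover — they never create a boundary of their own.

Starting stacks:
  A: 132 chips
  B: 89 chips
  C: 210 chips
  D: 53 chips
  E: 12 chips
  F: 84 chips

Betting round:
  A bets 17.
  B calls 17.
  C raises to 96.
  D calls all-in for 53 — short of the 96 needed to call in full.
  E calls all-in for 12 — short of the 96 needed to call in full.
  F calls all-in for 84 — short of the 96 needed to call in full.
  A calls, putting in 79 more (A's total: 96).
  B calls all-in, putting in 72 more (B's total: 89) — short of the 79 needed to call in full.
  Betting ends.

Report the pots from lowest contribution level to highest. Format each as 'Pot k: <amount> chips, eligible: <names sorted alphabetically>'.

Contributions: A=96, B=89, C=96, D=53, E=12, F=84
Pot levels (distinct totals of non-folded players): 12, 53, 84, 89, 96
Layer 1-12: 12 each from A, B, C, D, E, F = 12*6 = 72 chips; eligible A, B, C, D, E, F
Layer 13-53: 41 each from A, B, C, D, F = 41*5 = 205 chips; eligible A, B, C, D, F
Layer 54-84: 31 each from A, B, C, F = 31*4 = 124 chips; eligible A, B, C, F
Layer 85-89: 5 each from A, B, C = 5*3 = 15 chips; eligible A, B, C
Layer 90-96: 7 each from A, C = 7*2 = 14 chips; eligible A, C

Pot 1: 72 chips, eligible: A, B, C, D, E, F
Pot 2: 205 chips, eligible: A, B, C, D, F
Pot 3: 124 chips, eligible: A, B, C, F
Pot 4: 15 chips, eligible: A, B, C
Pot 5: 14 chips, eligible: A, C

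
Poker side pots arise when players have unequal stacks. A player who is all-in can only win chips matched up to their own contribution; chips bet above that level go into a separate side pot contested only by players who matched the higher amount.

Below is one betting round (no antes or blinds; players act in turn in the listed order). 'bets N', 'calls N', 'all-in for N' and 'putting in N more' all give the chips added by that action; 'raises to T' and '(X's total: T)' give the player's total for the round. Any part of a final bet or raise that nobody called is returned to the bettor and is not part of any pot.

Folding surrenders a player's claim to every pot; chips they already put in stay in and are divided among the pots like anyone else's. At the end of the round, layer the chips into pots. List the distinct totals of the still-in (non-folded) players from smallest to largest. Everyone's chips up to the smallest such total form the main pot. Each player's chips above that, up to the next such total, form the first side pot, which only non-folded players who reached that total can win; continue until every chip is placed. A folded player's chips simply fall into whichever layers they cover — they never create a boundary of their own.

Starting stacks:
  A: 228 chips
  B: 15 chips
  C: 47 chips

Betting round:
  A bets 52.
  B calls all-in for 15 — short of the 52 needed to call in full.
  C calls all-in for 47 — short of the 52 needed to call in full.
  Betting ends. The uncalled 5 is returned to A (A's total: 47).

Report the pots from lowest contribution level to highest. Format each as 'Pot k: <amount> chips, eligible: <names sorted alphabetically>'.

Pot 1: 45 chips, eligible: A, B, C
Pot 2: 64 chips, eligible: A, C

Derivation:
Contributions (after 5 returned to A): A=47, B=15, C=47
Pot levels (distinct totals of non-folded players): 15, 47
Layer 1-15: 15 each from A, B, C = 15*3 = 45 chips; eligible A, B, C
Layer 16-47: 32 each from A, C = 32*2 = 64 chips; eligible A, C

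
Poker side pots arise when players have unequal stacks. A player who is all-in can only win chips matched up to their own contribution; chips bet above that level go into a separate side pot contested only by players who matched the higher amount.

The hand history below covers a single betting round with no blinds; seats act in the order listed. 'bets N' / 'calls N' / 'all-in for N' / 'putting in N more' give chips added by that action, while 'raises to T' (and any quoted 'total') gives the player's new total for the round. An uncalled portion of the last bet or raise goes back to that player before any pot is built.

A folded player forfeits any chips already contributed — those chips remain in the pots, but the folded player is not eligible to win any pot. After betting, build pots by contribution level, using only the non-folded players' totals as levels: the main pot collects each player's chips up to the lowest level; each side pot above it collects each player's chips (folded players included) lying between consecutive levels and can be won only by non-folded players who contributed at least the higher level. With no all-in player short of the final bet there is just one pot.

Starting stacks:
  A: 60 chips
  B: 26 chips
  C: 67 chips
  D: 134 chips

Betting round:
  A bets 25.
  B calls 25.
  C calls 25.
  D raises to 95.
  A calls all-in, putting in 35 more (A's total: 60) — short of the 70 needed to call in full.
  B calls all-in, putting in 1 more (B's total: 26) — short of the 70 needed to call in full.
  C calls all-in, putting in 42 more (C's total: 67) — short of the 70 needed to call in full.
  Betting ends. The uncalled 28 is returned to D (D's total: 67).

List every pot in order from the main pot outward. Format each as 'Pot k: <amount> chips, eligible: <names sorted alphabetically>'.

Contributions (after 28 returned to D): A=60, B=26, C=67, D=67
Pot levels (distinct totals of non-folded players): 26, 60, 67
Layer 1-26: 26 each from A, B, C, D = 26*4 = 104 chips; eligible A, B, C, D
Layer 27-60: 34 each from A, C, D = 34*3 = 102 chips; eligible A, C, D
Layer 61-67: 7 each from C, D = 7*2 = 14 chips; eligible C, D

Pot 1: 104 chips, eligible: A, B, C, D
Pot 2: 102 chips, eligible: A, C, D
Pot 3: 14 chips, eligible: C, D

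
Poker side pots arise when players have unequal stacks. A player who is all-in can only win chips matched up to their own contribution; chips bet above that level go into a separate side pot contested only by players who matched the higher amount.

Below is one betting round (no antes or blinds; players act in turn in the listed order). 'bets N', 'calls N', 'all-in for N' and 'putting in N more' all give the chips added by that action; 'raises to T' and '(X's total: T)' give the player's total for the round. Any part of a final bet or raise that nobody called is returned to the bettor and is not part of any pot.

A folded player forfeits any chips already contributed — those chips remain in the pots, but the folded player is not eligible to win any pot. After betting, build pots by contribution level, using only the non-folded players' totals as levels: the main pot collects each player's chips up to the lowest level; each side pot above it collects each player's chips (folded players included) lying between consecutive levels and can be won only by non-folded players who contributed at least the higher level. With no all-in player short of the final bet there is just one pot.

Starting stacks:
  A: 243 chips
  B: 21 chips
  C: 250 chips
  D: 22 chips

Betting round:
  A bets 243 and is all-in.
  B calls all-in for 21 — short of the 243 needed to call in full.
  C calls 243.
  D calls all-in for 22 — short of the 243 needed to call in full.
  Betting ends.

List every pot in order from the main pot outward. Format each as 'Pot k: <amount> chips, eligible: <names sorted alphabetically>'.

Pot 1: 84 chips, eligible: A, B, C, D
Pot 2: 3 chips, eligible: A, C, D
Pot 3: 442 chips, eligible: A, C

Derivation:
Contributions: A=243, B=21, C=243, D=22
Pot levels (distinct totals of non-folded players): 21, 22, 243
Layer 1-21: 21 each from A, B, C, D = 21*4 = 84 chips; eligible A, B, C, D
Layer 22-22: 1 each from A, C, D = 1*3 = 3 chips; eligible A, C, D
Layer 23-243: 221 each from A, C = 221*2 = 442 chips; eligible A, C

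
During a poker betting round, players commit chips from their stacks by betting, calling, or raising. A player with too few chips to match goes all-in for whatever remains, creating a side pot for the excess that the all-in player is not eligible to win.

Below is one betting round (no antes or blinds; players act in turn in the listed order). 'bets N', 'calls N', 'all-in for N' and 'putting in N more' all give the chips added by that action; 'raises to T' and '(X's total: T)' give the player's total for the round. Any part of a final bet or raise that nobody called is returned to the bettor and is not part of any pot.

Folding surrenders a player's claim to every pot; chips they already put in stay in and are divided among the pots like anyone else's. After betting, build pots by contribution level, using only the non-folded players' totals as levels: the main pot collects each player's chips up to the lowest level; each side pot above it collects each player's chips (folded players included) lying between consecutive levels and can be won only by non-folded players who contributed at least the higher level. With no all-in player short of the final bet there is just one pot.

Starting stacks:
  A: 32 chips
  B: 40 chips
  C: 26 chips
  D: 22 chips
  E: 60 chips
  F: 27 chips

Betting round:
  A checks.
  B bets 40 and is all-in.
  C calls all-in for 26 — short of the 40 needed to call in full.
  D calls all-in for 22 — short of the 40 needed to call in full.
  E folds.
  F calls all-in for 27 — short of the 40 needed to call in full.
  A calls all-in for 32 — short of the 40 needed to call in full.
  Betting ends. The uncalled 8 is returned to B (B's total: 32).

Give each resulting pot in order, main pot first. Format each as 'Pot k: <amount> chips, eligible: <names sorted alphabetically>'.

Contributions (after 8 returned to B): A=32, B=32, C=26, D=22, F=27
Folded: E
Pot levels (distinct totals of non-folded players): 22, 26, 27, 32
Layer 1-22: 22 each from A, B, C, D, F = 22*5 = 110 chips; eligible A, B, C, D, F
Layer 23-26: 4 each from A, B, C, F = 4*4 = 16 chips; eligible A, B, C, F
Layer 27-27: 1 each from A, B, F = 1*3 = 3 chips; eligible A, B, F
Layer 28-32: 5 each from A, B = 5*2 = 10 chips; eligible A, B

Pot 1: 110 chips, eligible: A, B, C, D, F
Pot 2: 16 chips, eligible: A, B, C, F
Pot 3: 3 chips, eligible: A, B, F
Pot 4: 10 chips, eligible: A, B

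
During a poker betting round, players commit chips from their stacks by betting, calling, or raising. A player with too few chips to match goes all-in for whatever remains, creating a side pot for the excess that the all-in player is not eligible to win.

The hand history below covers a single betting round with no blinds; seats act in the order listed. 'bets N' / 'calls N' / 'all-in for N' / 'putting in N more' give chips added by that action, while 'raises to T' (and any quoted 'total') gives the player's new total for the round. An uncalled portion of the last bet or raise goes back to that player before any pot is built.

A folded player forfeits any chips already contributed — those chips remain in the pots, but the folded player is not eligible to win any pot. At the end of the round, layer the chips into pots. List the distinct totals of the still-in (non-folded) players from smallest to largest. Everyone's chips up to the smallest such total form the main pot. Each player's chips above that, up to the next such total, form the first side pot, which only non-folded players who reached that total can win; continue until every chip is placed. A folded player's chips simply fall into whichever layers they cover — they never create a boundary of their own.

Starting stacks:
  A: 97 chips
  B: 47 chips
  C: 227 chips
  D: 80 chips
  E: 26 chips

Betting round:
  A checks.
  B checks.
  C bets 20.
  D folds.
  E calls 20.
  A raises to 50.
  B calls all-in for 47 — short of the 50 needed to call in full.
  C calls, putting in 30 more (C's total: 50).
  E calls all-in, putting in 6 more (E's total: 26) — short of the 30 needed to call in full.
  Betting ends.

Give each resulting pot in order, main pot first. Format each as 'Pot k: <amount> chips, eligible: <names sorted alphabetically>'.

Pot 1: 104 chips, eligible: A, B, C, E
Pot 2: 63 chips, eligible: A, B, C
Pot 3: 6 chips, eligible: A, C

Derivation:
Contributions: A=50, B=47, C=50, E=26
Folded: D
Pot levels (distinct totals of non-folded players): 26, 47, 50
Layer 1-26: 26 each from A, B, C, E = 26*4 = 104 chips; eligible A, B, C, E
Layer 27-47: 21 each from A, B, C = 21*3 = 63 chips; eligible A, B, C
Layer 48-50: 3 each from A, C = 3*2 = 6 chips; eligible A, C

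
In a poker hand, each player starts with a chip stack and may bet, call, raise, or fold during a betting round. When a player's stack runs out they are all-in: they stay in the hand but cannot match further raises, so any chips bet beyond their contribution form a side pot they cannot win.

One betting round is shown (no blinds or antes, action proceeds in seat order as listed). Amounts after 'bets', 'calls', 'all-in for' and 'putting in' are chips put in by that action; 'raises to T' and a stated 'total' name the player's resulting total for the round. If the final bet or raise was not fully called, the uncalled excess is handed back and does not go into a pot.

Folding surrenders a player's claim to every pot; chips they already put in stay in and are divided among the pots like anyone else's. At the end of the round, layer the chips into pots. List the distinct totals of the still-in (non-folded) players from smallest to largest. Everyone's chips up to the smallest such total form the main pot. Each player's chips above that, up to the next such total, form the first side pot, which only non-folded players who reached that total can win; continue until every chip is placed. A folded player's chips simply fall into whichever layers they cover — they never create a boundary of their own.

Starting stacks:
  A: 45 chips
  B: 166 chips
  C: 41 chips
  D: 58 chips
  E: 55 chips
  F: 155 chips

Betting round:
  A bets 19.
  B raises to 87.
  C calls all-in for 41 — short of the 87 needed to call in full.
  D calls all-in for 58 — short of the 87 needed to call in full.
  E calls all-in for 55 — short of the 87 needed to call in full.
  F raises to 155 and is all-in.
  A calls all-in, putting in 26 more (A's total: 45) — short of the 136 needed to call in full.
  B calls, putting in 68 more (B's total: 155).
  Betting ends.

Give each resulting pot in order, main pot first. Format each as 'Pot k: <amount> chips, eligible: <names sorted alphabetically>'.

Contributions: A=45, B=155, C=41, D=58, E=55, F=155
Pot levels (distinct totals of non-folded players): 41, 45, 55, 58, 155
Layer 1-41: 41 each from A, B, C, D, E, F = 41*6 = 246 chips; eligible A, B, C, D, E, F
Layer 42-45: 4 each from A, B, D, E, F = 4*5 = 20 chips; eligible A, B, D, E, F
Layer 46-55: 10 each from B, D, E, F = 10*4 = 40 chips; eligible B, D, E, F
Layer 56-58: 3 each from B, D, F = 3*3 = 9 chips; eligible B, D, F
Layer 59-155: 97 each from B, F = 97*2 = 194 chips; eligible B, F

Pot 1: 246 chips, eligible: A, B, C, D, E, F
Pot 2: 20 chips, eligible: A, B, D, E, F
Pot 3: 40 chips, eligible: B, D, E, F
Pot 4: 9 chips, eligible: B, D, F
Pot 5: 194 chips, eligible: B, F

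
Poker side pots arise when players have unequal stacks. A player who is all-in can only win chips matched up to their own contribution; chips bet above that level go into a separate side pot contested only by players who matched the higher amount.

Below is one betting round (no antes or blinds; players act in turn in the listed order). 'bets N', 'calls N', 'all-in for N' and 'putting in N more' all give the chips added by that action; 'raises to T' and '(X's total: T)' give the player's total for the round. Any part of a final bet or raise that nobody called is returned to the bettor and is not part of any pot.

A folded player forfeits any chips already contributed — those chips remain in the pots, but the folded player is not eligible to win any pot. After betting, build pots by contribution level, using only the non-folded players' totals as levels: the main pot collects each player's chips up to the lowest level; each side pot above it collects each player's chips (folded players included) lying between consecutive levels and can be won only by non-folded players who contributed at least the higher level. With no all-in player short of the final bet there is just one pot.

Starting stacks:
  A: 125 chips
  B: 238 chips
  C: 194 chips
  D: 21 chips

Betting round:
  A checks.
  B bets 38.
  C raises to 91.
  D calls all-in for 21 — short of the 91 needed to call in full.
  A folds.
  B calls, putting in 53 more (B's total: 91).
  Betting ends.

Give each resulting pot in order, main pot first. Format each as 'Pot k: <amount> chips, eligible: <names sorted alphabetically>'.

Pot 1: 63 chips, eligible: B, C, D
Pot 2: 140 chips, eligible: B, C

Derivation:
Contributions: B=91, C=91, D=21
Folded: A
Pot levels (distinct totals of non-folded players): 21, 91
Layer 1-21: 21 each from B, C, D = 21*3 = 63 chips; eligible B, C, D
Layer 22-91: 70 each from B, C = 70*2 = 140 chips; eligible B, C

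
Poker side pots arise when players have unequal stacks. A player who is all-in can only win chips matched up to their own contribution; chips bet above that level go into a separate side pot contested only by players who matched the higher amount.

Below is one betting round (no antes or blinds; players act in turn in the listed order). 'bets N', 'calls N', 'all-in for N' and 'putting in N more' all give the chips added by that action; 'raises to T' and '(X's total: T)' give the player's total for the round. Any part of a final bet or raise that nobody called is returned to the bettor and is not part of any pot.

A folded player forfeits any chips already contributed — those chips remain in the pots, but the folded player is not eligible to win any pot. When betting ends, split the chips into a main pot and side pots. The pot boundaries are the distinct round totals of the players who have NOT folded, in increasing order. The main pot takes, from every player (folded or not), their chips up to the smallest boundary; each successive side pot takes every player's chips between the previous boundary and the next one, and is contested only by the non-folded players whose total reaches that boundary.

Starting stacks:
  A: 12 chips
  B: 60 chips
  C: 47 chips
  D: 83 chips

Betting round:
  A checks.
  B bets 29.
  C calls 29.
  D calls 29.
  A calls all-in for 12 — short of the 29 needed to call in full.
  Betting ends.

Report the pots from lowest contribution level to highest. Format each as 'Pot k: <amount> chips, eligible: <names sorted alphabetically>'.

Pot 1: 48 chips, eligible: A, B, C, D
Pot 2: 51 chips, eligible: B, C, D

Derivation:
Contributions: A=12, B=29, C=29, D=29
Pot levels (distinct totals of non-folded players): 12, 29
Layer 1-12: 12 each from A, B, C, D = 12*4 = 48 chips; eligible A, B, C, D
Layer 13-29: 17 each from B, C, D = 17*3 = 51 chips; eligible B, C, D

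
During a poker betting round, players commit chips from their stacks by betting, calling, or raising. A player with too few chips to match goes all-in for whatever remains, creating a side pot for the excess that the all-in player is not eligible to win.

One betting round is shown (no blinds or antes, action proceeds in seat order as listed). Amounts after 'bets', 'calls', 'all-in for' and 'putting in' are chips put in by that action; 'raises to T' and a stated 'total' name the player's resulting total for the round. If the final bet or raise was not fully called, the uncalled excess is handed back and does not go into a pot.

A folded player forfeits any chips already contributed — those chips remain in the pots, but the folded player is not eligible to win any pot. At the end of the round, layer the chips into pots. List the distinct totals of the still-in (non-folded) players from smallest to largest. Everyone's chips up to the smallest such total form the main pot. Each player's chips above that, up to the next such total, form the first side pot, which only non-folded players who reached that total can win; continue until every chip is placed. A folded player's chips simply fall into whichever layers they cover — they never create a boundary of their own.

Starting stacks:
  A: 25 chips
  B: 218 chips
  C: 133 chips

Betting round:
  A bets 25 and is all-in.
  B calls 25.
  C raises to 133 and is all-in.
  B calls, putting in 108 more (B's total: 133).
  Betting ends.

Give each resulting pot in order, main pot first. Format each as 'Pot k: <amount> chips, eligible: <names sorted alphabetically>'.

Pot 1: 75 chips, eligible: A, B, C
Pot 2: 216 chips, eligible: B, C

Derivation:
Contributions: A=25, B=133, C=133
Pot levels (distinct totals of non-folded players): 25, 133
Layer 1-25: 25 each from A, B, C = 25*3 = 75 chips; eligible A, B, C
Layer 26-133: 108 each from B, C = 108*2 = 216 chips; eligible B, C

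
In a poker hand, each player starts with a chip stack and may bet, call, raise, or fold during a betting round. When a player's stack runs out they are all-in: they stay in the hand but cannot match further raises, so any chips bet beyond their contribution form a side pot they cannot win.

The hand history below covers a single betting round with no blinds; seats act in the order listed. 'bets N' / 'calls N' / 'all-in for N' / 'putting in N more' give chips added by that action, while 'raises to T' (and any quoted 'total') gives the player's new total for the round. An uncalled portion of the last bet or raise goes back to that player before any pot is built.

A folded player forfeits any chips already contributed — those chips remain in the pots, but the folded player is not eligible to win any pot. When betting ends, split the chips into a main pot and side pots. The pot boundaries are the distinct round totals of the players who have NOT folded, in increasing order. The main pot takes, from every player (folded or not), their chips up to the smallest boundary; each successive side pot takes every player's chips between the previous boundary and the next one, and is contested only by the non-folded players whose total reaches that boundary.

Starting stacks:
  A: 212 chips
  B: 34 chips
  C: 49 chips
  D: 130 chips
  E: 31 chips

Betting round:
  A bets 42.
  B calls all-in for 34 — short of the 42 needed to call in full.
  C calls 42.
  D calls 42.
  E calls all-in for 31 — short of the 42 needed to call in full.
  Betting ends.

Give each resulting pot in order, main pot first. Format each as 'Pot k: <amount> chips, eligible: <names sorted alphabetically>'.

Contributions: A=42, B=34, C=42, D=42, E=31
Pot levels (distinct totals of non-folded players): 31, 34, 42
Layer 1-31: 31 each from A, B, C, D, E = 31*5 = 155 chips; eligible A, B, C, D, E
Layer 32-34: 3 each from A, B, C, D = 3*4 = 12 chips; eligible A, B, C, D
Layer 35-42: 8 each from A, C, D = 8*3 = 24 chips; eligible A, C, D

Pot 1: 155 chips, eligible: A, B, C, D, E
Pot 2: 12 chips, eligible: A, B, C, D
Pot 3: 24 chips, eligible: A, C, D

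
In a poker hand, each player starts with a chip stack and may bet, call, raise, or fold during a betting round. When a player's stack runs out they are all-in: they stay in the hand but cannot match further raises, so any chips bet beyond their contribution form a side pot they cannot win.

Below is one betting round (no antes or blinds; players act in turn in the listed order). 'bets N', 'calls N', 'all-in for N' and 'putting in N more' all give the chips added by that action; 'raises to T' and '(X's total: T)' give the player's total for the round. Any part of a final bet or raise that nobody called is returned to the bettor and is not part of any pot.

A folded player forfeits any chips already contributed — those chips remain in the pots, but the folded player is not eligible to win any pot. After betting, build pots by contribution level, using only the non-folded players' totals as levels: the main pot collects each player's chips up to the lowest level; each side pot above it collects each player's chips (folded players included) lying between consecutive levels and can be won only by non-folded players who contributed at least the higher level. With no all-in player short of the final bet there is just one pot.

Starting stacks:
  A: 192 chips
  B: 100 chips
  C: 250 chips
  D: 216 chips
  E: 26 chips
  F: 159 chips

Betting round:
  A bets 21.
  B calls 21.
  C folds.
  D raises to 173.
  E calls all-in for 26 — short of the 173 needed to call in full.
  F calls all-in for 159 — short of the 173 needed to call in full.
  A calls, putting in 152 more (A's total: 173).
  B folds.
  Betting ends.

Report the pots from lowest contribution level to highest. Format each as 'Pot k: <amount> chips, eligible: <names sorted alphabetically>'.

Pot 1: 125 chips, eligible: A, D, E, F
Pot 2: 399 chips, eligible: A, D, F
Pot 3: 28 chips, eligible: A, D

Derivation:
Contributions: A=173, B=21, D=173, E=26, F=159
Folded: B, C
Pot levels (distinct totals of non-folded players): 26, 159, 173
Layer 1-26: A 26 + B 21 + D 26 + E 26 + F 26 = 125 chips; eligible A, D, E, F
Layer 27-159: 133 each from A, D, F = 133*3 = 399 chips; eligible A, D, F
Layer 160-173: 14 each from A, D = 14*2 = 28 chips; eligible A, D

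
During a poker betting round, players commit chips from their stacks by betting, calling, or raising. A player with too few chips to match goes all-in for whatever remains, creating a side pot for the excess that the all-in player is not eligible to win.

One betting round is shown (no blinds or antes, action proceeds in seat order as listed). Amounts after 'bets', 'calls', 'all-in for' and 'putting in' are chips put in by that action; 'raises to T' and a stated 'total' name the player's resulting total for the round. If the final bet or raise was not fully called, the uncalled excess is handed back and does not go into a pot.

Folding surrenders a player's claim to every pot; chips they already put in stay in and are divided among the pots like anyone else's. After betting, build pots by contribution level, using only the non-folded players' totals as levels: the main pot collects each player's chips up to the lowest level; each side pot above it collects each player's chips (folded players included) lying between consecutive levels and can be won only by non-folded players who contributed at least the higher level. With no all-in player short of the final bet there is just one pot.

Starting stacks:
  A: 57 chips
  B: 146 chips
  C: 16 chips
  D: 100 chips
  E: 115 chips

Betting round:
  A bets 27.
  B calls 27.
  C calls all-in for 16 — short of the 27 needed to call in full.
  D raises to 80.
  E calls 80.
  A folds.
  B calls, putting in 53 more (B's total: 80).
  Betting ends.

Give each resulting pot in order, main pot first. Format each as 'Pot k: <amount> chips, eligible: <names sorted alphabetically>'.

Contributions: A=27, B=80, C=16, D=80, E=80
Folded: A
Pot levels (distinct totals of non-folded players): 16, 80
Layer 1-16: 16 each from A, B, C, D, E = 16*5 = 80 chips; eligible B, C, D, E
Layer 17-80: A 11 + B 64 + D 64 + E 64 = 203 chips; eligible B, D, E

Pot 1: 80 chips, eligible: B, C, D, E
Pot 2: 203 chips, eligible: B, D, E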